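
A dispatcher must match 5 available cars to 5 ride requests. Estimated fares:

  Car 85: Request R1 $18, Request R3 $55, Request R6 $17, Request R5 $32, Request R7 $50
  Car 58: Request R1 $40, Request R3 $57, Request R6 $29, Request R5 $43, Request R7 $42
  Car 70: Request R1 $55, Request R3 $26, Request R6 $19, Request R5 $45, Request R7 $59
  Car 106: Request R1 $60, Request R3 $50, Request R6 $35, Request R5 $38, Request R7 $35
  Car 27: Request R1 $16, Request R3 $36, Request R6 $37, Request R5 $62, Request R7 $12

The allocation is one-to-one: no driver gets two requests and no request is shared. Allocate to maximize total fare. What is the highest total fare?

Optimal: Car 85→Request R3 ($55), Car 58→Request R6 ($29), Car 70→Request R7 ($59), Car 106→Request R1 ($60), Car 27→Request R5 ($62) — total 55+29+59+60+62 = $265.
Row-greedy (each driver in turn takes its best remaining request) gives $254, worse by 11.
Swapping Car 106↔Car 70 (Car 106→Request R7 $35, Car 70→Request R1 $55) loses 29.

Maximum total: $265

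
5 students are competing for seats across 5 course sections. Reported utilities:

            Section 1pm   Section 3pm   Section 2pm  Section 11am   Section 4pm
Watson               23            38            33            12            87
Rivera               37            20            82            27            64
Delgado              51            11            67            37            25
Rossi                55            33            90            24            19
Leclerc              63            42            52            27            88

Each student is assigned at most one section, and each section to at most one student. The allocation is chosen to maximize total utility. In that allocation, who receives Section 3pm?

Leclerc receives Section 3pm.

Treat this as an assignment problem: match each student to one section.
Optimal: Watson→Section 4pm (87 points), Rivera→Section 2pm (82 points), Delgado→Section 11am (37 points), Rossi→Section 1pm (55 points), Leclerc→Section 3pm (42 points) — total 87+82+37+55+42 = 303 points.
Next-best assignment: Watson→Section 4pm, Rivera→Section 2pm, Delgado→Section 11am, Rossi→Section 3pm, Leclerc→Section 1pm = 302 points.
Swapping Leclerc↔Watson (Leclerc→Section 4pm 88 points, Watson→Section 3pm 38 points) loses 3.
Checked against all permutations: 303 points is optimal.
Leclerc's own top section is Section 4pm (88 points), but forcing Leclerc→Section 4pm and reassigning the rest optimally gives only 300 points — worse by 3.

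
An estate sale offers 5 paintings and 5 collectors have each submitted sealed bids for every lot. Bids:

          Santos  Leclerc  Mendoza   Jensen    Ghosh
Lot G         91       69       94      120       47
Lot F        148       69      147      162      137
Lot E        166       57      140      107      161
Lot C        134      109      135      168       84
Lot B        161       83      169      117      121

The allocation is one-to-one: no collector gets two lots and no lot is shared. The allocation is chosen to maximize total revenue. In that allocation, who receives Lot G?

Optimal: Santos→Lot F ($148), Leclerc→Lot G ($69), Mendoza→Lot B ($169), Jensen→Lot C ($168), Ghosh→Lot E ($161) — total 148+69+169+168+161 = $715.
Row-greedy (each collector in turn takes its best remaining lot) gives $653, worse by 62.
Leclerc's own top lot is Lot C ($109), but forcing Leclerc→Lot C and reassigning the rest optimally gives only $707 — worse by 8.

Leclerc receives Lot G.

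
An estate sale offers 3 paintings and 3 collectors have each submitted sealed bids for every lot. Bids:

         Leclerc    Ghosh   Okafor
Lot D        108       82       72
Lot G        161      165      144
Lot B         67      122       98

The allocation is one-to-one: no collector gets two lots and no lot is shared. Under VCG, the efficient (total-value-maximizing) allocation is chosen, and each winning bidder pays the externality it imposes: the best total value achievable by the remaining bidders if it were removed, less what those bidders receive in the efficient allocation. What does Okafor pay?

Efficient allocation: Leclerc→Lot D ($108), Ghosh→Lot B ($122), Okafor→Lot G ($144); total welfare W = $374.
Okafor receives Lot G at value $144, so the others get W − 144 = $230.
Without Okafor: best allocation of the remaining 2 bidders over all 3 lots is Leclerc→Lot G ($161), Ghosh→Lot B ($122), total $283.
VCG payment = (others' best without Okafor) − (others' welfare with Okafor) = 283 − 230 = $53.

Okafor pays $53.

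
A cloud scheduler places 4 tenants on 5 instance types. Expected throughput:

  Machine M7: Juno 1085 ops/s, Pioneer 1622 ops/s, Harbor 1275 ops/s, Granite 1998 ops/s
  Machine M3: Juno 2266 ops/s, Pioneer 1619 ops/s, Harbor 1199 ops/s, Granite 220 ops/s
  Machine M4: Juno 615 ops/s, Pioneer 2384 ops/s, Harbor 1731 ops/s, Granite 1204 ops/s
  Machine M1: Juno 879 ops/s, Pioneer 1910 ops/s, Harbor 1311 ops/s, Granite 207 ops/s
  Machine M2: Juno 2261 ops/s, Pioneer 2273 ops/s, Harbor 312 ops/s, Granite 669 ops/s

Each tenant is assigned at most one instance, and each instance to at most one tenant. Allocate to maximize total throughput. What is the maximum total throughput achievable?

Max total: 8268 ops/s

This is a one-to-one assignment (maximum-weight bipartite matching).
Optimal: Juno→Machine M3 (2266 ops/s), Pioneer→Machine M2 (2273 ops/s), Harbor→Machine M4 (1731 ops/s), Granite→Machine M7 (1998 ops/s) — total 2266+2273+1731+1998 = 8268 ops/s.
Column-greedy (each instance in turn goes to its best remaining tenant) gives 7959 ops/s, worse by 309.
No other one-to-one assignment exceeds 8268 ops/s.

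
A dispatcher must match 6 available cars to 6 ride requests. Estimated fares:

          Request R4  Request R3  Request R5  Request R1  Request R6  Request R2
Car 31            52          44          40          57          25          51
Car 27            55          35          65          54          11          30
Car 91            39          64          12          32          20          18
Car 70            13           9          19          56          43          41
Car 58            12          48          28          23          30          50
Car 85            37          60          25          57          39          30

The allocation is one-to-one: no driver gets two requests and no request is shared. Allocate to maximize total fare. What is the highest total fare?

Maximum total: $331

Optimal: Car 31→Request R4 ($52), Car 27→Request R5 ($65), Car 91→Request R3 ($64), Car 70→Request R6 ($43), Car 58→Request R2 ($50), Car 85→Request R1 ($57) — total 52+65+64+43+50+57 = $331.
Swapping Car 85↔Car 58 (Car 85→Request R2 $30, Car 58→Request R1 $23) loses 54.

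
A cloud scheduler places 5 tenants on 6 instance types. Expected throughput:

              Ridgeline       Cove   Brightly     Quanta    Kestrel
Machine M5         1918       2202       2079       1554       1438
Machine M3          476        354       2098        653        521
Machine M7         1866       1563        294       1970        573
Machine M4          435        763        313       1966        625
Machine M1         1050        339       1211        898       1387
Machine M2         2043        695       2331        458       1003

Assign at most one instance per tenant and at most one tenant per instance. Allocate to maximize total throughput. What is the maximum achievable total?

Maximum total: 9752 ops/s

Optimal: Ridgeline→Machine M7 (1866 ops/s), Cove→Machine M5 (2202 ops/s), Brightly→Machine M2 (2331 ops/s), Quanta→Machine M4 (1966 ops/s), Kestrel→Machine M1 (1387 ops/s) — total 1866+2202+2331+1966+1387 = 9752 ops/s.
Column-greedy (each instance in turn goes to its best remaining tenant) gives 7945 ops/s, worse by 1807.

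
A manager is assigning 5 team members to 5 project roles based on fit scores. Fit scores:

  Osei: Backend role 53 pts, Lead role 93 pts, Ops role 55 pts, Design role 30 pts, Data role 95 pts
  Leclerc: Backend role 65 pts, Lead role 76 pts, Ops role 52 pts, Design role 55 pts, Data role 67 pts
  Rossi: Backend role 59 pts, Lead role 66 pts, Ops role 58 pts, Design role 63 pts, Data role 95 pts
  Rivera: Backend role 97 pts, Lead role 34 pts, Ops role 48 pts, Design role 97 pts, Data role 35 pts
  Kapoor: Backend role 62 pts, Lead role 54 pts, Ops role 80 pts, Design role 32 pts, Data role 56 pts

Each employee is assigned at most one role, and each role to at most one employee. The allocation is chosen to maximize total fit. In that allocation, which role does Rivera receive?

This is a one-to-one assignment (maximum-weight bipartite matching).
Optimal: Osei→Lead role (93 pts), Leclerc→Backend role (65 pts), Rossi→Data role (95 pts), Rivera→Design role (97 pts), Kapoor→Ops role (80 pts) — total 93+65+95+97+80 = 430 pts.
Next-best assignment: Osei→Lead role, Leclerc→Design role, Rossi→Data role, Rivera→Backend role, Kapoor→Ops role = 420 pts.
Rivera's own top role is Backend role (97 pts), but forcing Rivera→Backend role and reassigning the rest optimally gives only 420 pts — worse by 10.

Rivera receives Design role.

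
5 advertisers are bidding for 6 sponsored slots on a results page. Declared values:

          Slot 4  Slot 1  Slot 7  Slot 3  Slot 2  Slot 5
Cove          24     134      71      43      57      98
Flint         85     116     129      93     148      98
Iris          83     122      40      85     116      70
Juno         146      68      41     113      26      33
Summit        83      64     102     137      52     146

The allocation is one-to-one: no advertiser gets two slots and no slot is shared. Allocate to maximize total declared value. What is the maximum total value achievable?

Optimal: Cove→Slot 1 ($134), Flint→Slot 7 ($129), Iris→Slot 2 ($116), Juno→Slot 4 ($146), Summit→Slot 5 ($146) — total 134+129+116+146+146 = $671.
Column-greedy (each slot in turn goes to its best remaining advertiser) gives $662, worse by 9.
Next-best assignment: Cove→Slot 1, Flint→Slot 7, Iris→Slot 2, Juno→Slot 4, Summit→Slot 3 = $662.

Maximum total: $671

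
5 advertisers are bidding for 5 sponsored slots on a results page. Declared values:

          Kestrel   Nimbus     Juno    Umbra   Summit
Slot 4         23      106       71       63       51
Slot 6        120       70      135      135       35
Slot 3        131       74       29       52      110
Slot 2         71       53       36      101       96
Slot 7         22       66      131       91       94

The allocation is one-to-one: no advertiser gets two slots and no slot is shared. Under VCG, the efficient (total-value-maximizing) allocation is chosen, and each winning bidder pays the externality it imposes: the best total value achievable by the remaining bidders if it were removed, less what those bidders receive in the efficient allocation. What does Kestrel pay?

Kestrel pays $14.

Efficient allocation: Kestrel→Slot 3 ($131), Nimbus→Slot 4 ($106), Juno→Slot 7 ($131), Umbra→Slot 6 ($135), Summit→Slot 2 ($96); total welfare W = $599.
Kestrel receives Slot 3 at value $131, so the others get W − 131 = $468.
Without Kestrel: best allocation of the remaining 4 bidders over all 5 slots is Nimbus→Slot 4 ($106), Juno→Slot 7 ($131), Umbra→Slot 6 ($135), Summit→Slot 3 ($110), total $482.
VCG payment = (others' best without Kestrel) − (others' welfare with Kestrel) = 482 − 468 = $14.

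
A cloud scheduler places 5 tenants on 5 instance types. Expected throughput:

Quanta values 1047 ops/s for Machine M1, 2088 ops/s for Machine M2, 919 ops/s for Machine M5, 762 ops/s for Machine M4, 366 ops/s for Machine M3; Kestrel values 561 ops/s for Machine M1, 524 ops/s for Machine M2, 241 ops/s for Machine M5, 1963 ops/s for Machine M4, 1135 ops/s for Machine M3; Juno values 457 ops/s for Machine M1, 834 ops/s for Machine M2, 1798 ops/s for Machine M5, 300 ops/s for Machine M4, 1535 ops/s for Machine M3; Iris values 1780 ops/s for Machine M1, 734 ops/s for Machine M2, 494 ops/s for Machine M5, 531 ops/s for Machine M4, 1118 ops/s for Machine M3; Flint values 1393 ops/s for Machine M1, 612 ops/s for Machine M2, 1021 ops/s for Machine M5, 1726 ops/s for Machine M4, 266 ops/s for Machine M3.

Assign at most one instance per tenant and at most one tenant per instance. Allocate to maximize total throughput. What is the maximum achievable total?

Optimal: Quanta→Machine M2 (2088 ops/s), Kestrel→Machine M3 (1135 ops/s), Juno→Machine M5 (1798 ops/s), Iris→Machine M1 (1780 ops/s), Flint→Machine M4 (1726 ops/s) — total 2088+1135+1798+1780+1726 = 8527 ops/s.
Row-greedy (each tenant in turn takes its best remaining instance) gives 7895 ops/s, worse by 632.
Checked against all permutations: 8527 ops/s is optimal.

Max total: 8527 ops/s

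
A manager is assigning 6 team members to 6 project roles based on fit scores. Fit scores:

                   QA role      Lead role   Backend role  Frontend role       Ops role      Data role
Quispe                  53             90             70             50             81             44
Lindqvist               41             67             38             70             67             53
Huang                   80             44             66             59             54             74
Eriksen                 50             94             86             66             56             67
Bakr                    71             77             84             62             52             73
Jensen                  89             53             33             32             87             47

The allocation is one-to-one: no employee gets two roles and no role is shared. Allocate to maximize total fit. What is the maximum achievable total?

Max total: 492 pts

Optimal: Quispe→Ops role (81 pts), Lindqvist→Frontend role (70 pts), Huang→Data role (74 pts), Eriksen→Lead role (94 pts), Bakr→Backend role (84 pts), Jensen→QA role (89 pts) — total 81+70+74+94+84+89 = 492 pts.
Row-greedy (each employee in turn takes its best remaining role) gives 486 pts, worse by 6.
Next-best assignment: Quispe→Lead role, Lindqvist→Frontend role, Huang→QA role, Eriksen→Backend role, Bakr→Data role, Jensen→Ops role = 486 pts.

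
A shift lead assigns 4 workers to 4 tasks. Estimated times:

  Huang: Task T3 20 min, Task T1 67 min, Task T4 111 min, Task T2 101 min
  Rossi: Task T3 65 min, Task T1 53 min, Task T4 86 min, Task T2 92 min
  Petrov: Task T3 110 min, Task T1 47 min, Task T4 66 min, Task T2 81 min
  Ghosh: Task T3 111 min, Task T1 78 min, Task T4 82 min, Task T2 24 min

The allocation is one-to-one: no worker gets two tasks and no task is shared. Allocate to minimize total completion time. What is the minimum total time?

Minimum total: 163 min

Treat this as an assignment problem: match each worker to one task.
Optimal: Huang→Task T3 (20 min), Rossi→Task T1 (53 min), Petrov→Task T4 (66 min), Ghosh→Task T2 (24 min) — total 20+53+66+24 = 163 min.
Min-entry greedy (repeatedly take the single cheapest remaining cell) gives 177 min, worse by 14.
Next-best assignment: Huang→Task T3, Rossi→Task T4, Petrov→Task T1, Ghosh→Task T2 = 177 min.
Swapping Huang↔Petrov (Huang→Task T4 111 min, Petrov→Task T3 110 min) adds 135.
Checked against all permutations: 163 min is optimal.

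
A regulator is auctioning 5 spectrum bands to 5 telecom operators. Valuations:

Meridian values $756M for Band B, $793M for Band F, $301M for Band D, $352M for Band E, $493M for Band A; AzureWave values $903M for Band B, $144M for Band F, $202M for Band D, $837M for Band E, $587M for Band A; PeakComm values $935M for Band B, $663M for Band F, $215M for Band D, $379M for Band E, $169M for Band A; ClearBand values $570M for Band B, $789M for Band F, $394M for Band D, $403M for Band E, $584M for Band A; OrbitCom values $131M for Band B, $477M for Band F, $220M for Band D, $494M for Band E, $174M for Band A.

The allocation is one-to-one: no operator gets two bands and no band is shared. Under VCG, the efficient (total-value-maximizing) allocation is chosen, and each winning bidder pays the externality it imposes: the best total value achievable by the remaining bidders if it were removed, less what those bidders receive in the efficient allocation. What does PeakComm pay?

PeakComm pays $340M.

Efficient allocation: Meridian→Band F ($793M), AzureWave→Band E ($837M), PeakComm→Band B ($935M), ClearBand→Band A ($584M), OrbitCom→Band D ($220M); total welfare W = $3369M.
PeakComm receives Band B at value $935M, so the others get W − 935 = $2434M.
Without PeakComm: best allocation of the remaining 4 bidders over all 5 bands is Meridian→Band F ($793M), AzureWave→Band B ($903M), ClearBand→Band A ($584M), OrbitCom→Band E ($494M), total $2774M.
VCG payment = (others' best without PeakComm) − (others' welfare with PeakComm) = 2774 − 2434 = $340M.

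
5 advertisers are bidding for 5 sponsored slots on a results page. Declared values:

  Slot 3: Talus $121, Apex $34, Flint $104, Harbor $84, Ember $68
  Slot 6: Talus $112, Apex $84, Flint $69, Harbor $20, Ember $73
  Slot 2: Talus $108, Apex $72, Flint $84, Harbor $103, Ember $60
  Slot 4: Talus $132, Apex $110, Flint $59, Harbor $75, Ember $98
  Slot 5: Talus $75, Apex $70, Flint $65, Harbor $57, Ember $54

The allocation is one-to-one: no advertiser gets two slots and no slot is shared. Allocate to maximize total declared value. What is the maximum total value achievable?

This is the linear assignment problem.
Optimal: Talus→Slot 6 ($112), Apex→Slot 5 ($70), Flint→Slot 3 ($104), Harbor→Slot 2 ($103), Ember→Slot 4 ($98) — total 112+70+104+103+98 = $487.
Row-greedy (each advertiser in turn takes its best remaining slot) gives $477, worse by 10.
Next-best assignment: Talus→Slot 6, Apex→Slot 4, Flint→Slot 3, Harbor→Slot 2, Ember→Slot 5 = $483.
Every other assignment is strictly worse.

Max total: $487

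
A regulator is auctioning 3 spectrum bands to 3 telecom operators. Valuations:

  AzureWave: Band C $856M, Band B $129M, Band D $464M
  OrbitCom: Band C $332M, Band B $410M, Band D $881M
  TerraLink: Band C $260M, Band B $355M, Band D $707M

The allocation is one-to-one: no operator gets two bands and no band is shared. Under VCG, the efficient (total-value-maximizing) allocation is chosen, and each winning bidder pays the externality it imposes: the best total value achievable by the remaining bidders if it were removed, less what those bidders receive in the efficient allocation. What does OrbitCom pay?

OrbitCom pays $352M.

Efficient allocation: AzureWave→Band C ($856M), OrbitCom→Band D ($881M), TerraLink→Band B ($355M); total welfare W = $2092M.
OrbitCom receives Band D at value $881M, so the others get W − 881 = $1211M.
Without OrbitCom: best allocation of the remaining 2 bidders over all 3 bands is AzureWave→Band C ($856M), TerraLink→Band D ($707M), total $1563M.
VCG payment = (others' best without OrbitCom) − (others' welfare with OrbitCom) = 1563 − 1211 = $352M.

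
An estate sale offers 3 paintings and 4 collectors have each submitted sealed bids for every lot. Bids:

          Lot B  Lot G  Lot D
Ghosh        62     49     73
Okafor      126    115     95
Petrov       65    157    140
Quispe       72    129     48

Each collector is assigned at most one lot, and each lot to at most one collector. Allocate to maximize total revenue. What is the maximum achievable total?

Maximum total: $395

Optimal: Okafor→Lot B ($126), Quispe→Lot G ($129), Petrov→Lot D ($140) — total 126+129+140 = $395.
Next-best assignment: Okafor→Lot B, Petrov→Lot G, Ghosh→Lot D = $356.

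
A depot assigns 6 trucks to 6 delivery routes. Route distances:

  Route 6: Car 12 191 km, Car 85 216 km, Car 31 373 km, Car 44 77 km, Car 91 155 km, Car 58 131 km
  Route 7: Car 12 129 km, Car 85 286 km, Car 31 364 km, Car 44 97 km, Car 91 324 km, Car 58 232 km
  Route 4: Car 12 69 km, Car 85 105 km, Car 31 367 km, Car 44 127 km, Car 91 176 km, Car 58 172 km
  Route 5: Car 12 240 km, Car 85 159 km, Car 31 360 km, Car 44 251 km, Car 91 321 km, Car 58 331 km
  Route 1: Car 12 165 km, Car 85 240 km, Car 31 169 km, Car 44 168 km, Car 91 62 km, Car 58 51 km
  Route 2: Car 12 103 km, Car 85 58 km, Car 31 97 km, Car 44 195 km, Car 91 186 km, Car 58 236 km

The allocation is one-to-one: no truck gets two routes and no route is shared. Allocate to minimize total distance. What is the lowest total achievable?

Minimum total: 615 km

Treat this as an assignment problem: match each truck to one route.
Optimal: Car 12→Route 4 (69 km), Car 85→Route 5 (159 km), Car 31→Route 2 (97 km), Car 44→Route 7 (97 km), Car 91→Route 1 (62 km), Car 58→Route 6 (131 km) — total 69+159+97+97+62+131 = 615 km.
Row-greedy (each truck in turn takes its cheapest remaining route) gives 926 km, worse by 311.
Checked against all permutations: 615 km is optimal.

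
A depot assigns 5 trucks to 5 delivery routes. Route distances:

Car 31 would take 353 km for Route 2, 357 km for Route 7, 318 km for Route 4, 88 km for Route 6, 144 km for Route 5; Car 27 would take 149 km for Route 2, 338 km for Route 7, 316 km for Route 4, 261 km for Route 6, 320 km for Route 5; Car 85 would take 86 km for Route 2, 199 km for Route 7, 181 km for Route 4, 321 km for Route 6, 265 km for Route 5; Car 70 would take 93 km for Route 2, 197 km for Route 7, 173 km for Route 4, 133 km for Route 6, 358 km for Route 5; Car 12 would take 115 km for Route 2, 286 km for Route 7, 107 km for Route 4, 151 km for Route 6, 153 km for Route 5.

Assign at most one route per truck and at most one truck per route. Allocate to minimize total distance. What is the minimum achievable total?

Minimum total: 732 km

This is the linear assignment problem.
Optimal: Car 31→Route 5 (144 km), Car 27→Route 2 (149 km), Car 85→Route 7 (199 km), Car 70→Route 6 (133 km), Car 12→Route 4 (107 km) — total 144+149+199+133+107 = 732 km.
Min-entry greedy (repeatedly take the single cheapest remaining cell) gives 798 km, worse by 66.
Swapping Car 85↔Car 27 (Car 85→Route 2 86 km, Car 27→Route 7 338 km) adds 76.
Every other assignment is strictly worse.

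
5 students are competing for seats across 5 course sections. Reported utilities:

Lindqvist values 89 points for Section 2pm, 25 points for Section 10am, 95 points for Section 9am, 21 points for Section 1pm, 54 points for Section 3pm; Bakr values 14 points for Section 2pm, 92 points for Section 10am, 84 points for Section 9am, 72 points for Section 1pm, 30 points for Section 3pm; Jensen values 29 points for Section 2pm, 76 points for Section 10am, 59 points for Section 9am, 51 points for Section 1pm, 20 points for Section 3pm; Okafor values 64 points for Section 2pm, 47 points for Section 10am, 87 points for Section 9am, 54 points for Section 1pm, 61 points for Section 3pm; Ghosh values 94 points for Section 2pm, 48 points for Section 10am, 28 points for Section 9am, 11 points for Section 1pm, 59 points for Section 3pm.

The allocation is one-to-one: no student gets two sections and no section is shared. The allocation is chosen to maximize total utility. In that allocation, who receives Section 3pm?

Okafor receives Section 3pm.

Optimal: Lindqvist→Section 9am (95 points), Bakr→Section 1pm (72 points), Jensen→Section 10am (76 points), Okafor→Section 3pm (61 points), Ghosh→Section 2pm (94 points) — total 95+72+76+61+94 = 398 points.
Next-best assignment: Lindqvist→Section 9am, Bakr→Section 10am, Jensen→Section 1pm, Okafor→Section 3pm, Ghosh→Section 2pm = 393 points.
Swapping Ghosh↔Okafor (Ghosh→Section 3pm 59 points, Okafor→Section 2pm 64 points) loses 32.
Okafor's own top section is Section 9am (87 points), but forcing Okafor→Section 9am and reassigning the rest optimally gives only 383 points — worse by 15.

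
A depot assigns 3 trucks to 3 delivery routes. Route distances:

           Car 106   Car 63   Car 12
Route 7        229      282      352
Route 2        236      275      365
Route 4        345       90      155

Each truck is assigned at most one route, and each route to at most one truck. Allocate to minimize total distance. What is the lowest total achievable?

This is the linear assignment problem.
Optimal: Car 106→Route 7 (229 km), Car 63→Route 2 (275 km), Car 12→Route 4 (155 km) — total 229+275+155 = 659 km.
Row-greedy (each truck in turn takes its cheapest remaining route) gives 684 km, worse by 25.
Next-best assignment: Car 106→Route 2, Car 63→Route 7, Car 12→Route 4 = 673 km.

Min total: 659 km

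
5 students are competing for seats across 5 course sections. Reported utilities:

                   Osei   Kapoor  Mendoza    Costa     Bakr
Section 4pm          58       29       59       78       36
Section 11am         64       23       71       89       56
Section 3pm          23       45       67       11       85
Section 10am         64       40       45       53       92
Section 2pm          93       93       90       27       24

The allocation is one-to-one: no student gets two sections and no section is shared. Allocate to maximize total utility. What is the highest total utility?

Optimal: Osei→Section 4pm (58 points), Kapoor→Section 2pm (93 points), Mendoza→Section 3pm (67 points), Costa→Section 11am (89 points), Bakr→Section 10am (92 points) — total 58+93+67+89+92 = 399 points.
Row-greedy (each student in turn takes its best remaining section) gives 379 points, worse by 20.
No other one-to-one assignment exceeds 399 points.

Max total: 399 points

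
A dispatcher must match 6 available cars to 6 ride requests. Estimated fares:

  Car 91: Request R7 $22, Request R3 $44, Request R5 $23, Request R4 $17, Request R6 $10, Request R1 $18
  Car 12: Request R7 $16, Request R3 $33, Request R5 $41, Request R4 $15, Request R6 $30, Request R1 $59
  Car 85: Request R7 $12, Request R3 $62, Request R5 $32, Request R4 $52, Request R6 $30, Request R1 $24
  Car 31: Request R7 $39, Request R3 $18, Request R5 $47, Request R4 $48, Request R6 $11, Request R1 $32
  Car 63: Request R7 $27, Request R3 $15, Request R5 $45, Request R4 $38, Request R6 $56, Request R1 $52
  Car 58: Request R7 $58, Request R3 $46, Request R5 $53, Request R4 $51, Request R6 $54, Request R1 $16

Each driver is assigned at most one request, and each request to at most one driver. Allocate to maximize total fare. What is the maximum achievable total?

Maximum total: $316

Optimal: Car 91→Request R3 ($44), Car 12→Request R1 ($59), Car 85→Request R4 ($52), Car 31→Request R5 ($47), Car 63→Request R6 ($56), Car 58→Request R7 ($58) — total 44+59+52+47+56+58 = $316.
Max-entry greedy (repeatedly take the single best remaining cell) gives $306, worse by 10.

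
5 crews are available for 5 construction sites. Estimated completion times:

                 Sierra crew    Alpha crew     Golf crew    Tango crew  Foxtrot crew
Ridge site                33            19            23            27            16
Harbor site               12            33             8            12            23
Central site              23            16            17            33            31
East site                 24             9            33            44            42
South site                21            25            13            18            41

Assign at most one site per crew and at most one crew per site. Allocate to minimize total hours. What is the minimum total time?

Treat this as an assignment problem: match each crew to one site.
Optimal: Sierra crew→Harbor site (12 hours), Alpha crew→East site (9 hours), Golf crew→Central site (17 hours), Tango crew→South site (18 hours), Foxtrot crew→Ridge site (16 hours) — total 12+9+17+18+16 = 72 hours.

Min total: 72 hours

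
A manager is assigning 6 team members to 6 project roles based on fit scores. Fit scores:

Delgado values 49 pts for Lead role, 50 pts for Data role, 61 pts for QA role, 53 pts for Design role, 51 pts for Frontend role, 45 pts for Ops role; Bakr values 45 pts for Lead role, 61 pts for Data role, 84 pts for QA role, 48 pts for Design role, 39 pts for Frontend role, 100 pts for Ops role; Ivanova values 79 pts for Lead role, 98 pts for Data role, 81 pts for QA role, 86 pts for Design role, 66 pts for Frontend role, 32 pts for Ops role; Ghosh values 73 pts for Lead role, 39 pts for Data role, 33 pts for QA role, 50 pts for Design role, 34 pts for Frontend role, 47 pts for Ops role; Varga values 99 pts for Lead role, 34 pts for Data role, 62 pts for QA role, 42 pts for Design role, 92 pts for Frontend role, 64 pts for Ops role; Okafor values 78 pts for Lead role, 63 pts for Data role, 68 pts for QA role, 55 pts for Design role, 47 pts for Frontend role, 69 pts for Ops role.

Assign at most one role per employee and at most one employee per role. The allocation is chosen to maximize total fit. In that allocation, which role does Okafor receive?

Treat this as an assignment problem: match each employee to one role.
Optimal: Delgado→Design role (53 pts), Bakr→Ops role (100 pts), Ivanova→Data role (98 pts), Ghosh→Lead role (73 pts), Varga→Frontend role (92 pts), Okafor→QA role (68 pts) — total 53+100+98+73+92+68 = 484 pts.
Row-greedy (each employee in turn takes its best remaining role) gives 479 pts, worse by 5.
Next-best assignment: Delgado→QA role, Bakr→Ops role, Ivanova→Data role, Ghosh→Lead role, Varga→Frontend role, Okafor→Design role = 479 pts.
Swapping Delgado↔Ghosh (Delgado→Lead role 49 pts, Ghosh→Design role 50 pts) loses 27.
No other one-to-one assignment exceeds 484 pts.
Okafor's own top role is Lead role (78 pts), but forcing Okafor→Lead role and reassigning the rest optimally gives only 479 pts — worse by 5.

Okafor receives QA role.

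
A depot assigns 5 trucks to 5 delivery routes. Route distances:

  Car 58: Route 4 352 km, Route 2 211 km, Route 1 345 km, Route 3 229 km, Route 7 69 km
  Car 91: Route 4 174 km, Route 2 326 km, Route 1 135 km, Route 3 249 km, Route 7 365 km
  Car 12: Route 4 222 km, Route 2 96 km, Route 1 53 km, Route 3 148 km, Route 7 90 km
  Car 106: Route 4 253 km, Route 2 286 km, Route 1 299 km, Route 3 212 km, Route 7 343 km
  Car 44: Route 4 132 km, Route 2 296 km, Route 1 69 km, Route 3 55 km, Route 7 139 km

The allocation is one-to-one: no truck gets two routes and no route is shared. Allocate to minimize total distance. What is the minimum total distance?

Optimal: Car 58→Route 7 (69 km), Car 91→Route 1 (135 km), Car 12→Route 2 (96 km), Car 106→Route 4 (253 km), Car 44→Route 3 (55 km) — total 69+135+96+253+55 = 608 km.
Column-greedy (each route in turn goes to its cheapest remaining truck) gives 644 km, worse by 36.
Next-best assignment: Car 58→Route 7, Car 91→Route 4, Car 12→Route 2, Car 106→Route 3, Car 44→Route 1 = 620 km.

Minimum total: 608 km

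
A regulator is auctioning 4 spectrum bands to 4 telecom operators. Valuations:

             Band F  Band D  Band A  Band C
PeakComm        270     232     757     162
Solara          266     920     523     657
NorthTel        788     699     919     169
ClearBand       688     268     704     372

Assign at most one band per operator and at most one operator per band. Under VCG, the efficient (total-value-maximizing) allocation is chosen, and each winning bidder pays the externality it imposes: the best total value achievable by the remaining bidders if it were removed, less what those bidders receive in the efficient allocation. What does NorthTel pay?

NorthTel pays $316M.

Efficient allocation: PeakComm→Band A ($757M), Solara→Band D ($920M), NorthTel→Band F ($788M), ClearBand→Band C ($372M); total welfare W = $2837M.
NorthTel receives Band F at value $788M, so the others get W − 788 = $2049M.
Without NorthTel: best allocation of the remaining 3 bidders over all 4 bands is PeakComm→Band A ($757M), Solara→Band D ($920M), ClearBand→Band F ($688M), total $2365M.
VCG payment = (others' best without NorthTel) − (others' welfare with NorthTel) = 2365 − 2049 = $316M.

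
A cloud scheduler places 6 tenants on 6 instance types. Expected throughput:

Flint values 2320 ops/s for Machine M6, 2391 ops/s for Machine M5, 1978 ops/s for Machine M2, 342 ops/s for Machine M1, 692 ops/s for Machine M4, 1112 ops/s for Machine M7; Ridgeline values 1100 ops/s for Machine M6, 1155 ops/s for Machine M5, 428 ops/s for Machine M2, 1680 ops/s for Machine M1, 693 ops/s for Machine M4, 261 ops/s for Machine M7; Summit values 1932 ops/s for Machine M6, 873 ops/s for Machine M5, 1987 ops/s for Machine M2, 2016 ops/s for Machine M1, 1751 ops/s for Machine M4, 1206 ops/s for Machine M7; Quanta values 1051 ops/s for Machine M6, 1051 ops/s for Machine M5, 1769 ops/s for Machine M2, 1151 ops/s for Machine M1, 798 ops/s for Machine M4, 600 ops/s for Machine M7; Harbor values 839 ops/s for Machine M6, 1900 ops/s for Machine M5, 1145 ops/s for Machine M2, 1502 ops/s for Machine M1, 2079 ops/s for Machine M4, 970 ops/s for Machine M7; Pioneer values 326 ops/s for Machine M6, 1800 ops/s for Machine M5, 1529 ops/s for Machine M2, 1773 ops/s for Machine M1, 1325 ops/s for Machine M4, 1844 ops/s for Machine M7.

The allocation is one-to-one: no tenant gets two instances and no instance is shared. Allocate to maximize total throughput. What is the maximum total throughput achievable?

Maximum total: 11695 ops/s

Optimal: Flint→Machine M5 (2391 ops/s), Ridgeline→Machine M1 (1680 ops/s), Summit→Machine M6 (1932 ops/s), Quanta→Machine M2 (1769 ops/s), Harbor→Machine M4 (2079 ops/s), Pioneer→Machine M7 (1844 ops/s) — total 2391+1680+1932+1769+2079+1844 = 11695 ops/s.
Max-entry greedy (repeatedly take the single best remaining cell) gives 11199 ops/s, worse by 496.
Next-best assignment: Flint→Machine M6, Ridgeline→Machine M1, Summit→Machine M4, Quanta→Machine M2, Harbor→Machine M5, Pioneer→Machine M7 = 11264 ops/s.
Swapping Pioneer↔Harbor (Pioneer→Machine M4 1325 ops/s, Harbor→Machine M7 970 ops/s) loses 1628.
Checked against all permutations: 11695 ops/s is optimal.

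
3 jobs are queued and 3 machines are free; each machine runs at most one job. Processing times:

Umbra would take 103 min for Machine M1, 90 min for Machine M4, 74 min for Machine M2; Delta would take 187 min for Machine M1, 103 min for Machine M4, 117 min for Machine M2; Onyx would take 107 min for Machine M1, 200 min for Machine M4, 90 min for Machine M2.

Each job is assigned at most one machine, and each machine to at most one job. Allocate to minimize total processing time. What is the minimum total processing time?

Min total: 284 min

This is the linear assignment problem.
Optimal: Umbra→Machine M2 (74 min), Delta→Machine M4 (103 min), Onyx→Machine M1 (107 min) — total 74+103+107 = 284 min.
Checked against all permutations: 284 min is optimal.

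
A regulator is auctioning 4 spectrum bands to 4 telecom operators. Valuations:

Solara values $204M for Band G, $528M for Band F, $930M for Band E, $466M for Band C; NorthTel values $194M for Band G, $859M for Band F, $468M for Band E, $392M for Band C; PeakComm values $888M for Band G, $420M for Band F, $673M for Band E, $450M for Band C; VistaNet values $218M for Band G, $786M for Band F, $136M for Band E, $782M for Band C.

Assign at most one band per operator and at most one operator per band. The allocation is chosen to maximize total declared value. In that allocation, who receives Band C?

VistaNet receives Band C.

This is the linear assignment problem.
Optimal: Solara→Band E ($930M), NorthTel→Band F ($859M), PeakComm→Band G ($888M), VistaNet→Band C ($782M) — total 930+859+888+782 = $3459M.
Next-best assignment: Solara→Band E, NorthTel→Band C, PeakComm→Band G, VistaNet→Band F = $2996M.
Every other assignment is strictly worse.
VistaNet's own top band is Band F ($786M), but forcing VistaNet→Band F and reassigning the rest optimally gives only $2996M — worse by 463.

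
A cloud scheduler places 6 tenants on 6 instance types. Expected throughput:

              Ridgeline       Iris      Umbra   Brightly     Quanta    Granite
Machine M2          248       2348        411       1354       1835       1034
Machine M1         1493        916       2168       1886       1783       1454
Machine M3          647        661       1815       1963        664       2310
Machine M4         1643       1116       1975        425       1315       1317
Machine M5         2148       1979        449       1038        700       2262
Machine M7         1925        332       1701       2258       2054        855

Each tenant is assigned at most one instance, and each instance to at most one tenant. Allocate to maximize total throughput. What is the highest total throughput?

Max total: 12822 ops/s

Optimal: Ridgeline→Machine M5 (2148 ops/s), Iris→Machine M2 (2348 ops/s), Umbra→Machine M4 (1975 ops/s), Brightly→Machine M7 (2258 ops/s), Quanta→Machine M1 (1783 ops/s), Granite→Machine M3 (2310 ops/s) — total 2148+2348+1975+2258+1783+2310 = 12822 ops/s.
Max-entry greedy (repeatedly take the single best remaining cell) gives 12547 ops/s, worse by 275.
No other one-to-one assignment exceeds 12822 ops/s.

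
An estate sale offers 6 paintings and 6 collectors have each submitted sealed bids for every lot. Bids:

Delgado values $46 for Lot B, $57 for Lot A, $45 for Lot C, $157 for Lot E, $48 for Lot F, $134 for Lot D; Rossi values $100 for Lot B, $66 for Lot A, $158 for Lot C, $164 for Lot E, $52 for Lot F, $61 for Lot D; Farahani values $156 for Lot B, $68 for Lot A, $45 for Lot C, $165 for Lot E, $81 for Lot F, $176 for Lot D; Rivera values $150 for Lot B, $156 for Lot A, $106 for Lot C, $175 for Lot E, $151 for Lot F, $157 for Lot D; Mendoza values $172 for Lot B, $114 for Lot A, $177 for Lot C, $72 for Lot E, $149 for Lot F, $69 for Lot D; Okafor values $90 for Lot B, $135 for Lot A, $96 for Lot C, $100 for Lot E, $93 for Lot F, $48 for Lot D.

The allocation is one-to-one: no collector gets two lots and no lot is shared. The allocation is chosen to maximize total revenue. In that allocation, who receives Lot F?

Rivera receives Lot F.

Optimal: Delgado→Lot E ($157), Rossi→Lot C ($158), Farahani→Lot D ($176), Rivera→Lot F ($151), Mendoza→Lot B ($172), Okafor→Lot A ($135) — total 157+158+176+151+172+135 = $949.
Max-entry greedy (repeatedly take the single best remaining cell) gives $811, worse by 138.
Swapping Rossi↔Mendoza (Rossi→Lot B $100, Mendoza→Lot C $177) loses 53.
Rivera's own top lot is Lot E ($175), but forcing Rivera→Lot E and reassigning the rest optimally gives only $907 — worse by 42.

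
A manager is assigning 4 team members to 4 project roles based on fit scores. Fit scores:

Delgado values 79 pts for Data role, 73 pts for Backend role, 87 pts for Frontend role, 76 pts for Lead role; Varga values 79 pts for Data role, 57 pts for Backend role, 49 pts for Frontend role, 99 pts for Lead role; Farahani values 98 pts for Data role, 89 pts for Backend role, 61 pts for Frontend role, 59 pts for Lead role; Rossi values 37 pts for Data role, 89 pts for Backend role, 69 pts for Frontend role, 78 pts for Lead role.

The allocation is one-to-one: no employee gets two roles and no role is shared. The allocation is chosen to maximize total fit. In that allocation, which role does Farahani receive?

Farahani receives Data role.

Optimal: Delgado→Frontend role (87 pts), Varga→Lead role (99 pts), Farahani→Data role (98 pts), Rossi→Backend role (89 pts) — total 87+99+98+89 = 373 pts.
Next-best assignment: Delgado→Backend role, Varga→Lead role, Farahani→Data role, Rossi→Frontend role = 339 pts.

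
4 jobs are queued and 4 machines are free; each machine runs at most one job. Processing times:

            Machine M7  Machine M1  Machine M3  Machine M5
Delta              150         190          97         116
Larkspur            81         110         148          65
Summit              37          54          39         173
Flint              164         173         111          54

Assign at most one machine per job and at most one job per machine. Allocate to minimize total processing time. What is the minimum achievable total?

Optimal: Delta→Machine M3 (97 min), Larkspur→Machine M7 (81 min), Summit→Machine M1 (54 min), Flint→Machine M5 (54 min) — total 97+81+54+54 = 286 min.
Column-greedy (each machine in turn goes to its cheapest remaining job) gives 298 min, worse by 12.
Swapping Larkspur↔Delta (Larkspur→Machine M3 148 min, Delta→Machine M7 150 min) adds 120.

Minimum total: 286 min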